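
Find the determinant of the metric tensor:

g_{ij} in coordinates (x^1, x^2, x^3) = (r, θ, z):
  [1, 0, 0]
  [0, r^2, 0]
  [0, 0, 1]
Diagonal metric: det(g) = g_{11}·g_{22}·g_{33}
= (1)·(r^2)·(1)
det(g) = r^2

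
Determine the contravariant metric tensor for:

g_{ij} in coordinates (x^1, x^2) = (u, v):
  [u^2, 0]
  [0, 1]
The metric is diagonal, so g^{ij} is diagonal with entries 1/g_{ii}: diag(1/(u^2), 1).
g^{ij}:
  [1/u^2, 0]
  [0, 1]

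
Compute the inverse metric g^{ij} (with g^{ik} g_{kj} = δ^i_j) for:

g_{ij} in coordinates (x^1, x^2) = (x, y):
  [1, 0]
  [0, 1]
The metric is diagonal, so g^{ij} is diagonal with entries 1/g_{ii}: diag(1, 1).
g^{ij}:
  [1, 0]
  [0, 1]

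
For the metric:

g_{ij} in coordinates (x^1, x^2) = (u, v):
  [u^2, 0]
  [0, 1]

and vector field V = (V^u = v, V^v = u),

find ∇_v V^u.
Non-zero Christoffel symbols:
Γ^u_{u u} = 1/u
∇_v V^u = ∂_v V^u + Γ^u_{v j} V^j
  = (1) + (0)(v) + (0)(u)
  = 1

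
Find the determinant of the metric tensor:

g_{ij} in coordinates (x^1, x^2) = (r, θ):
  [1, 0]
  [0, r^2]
For a 2×2 metric: det(g) = g_{11}·g_{22} - g_{12}·g_{21}
= (1)·(r^2) - (0)·(0)
= r^2 - 0
det(g) = r^2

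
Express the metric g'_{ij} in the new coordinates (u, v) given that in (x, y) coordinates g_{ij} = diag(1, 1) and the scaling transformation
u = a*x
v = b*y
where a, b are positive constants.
Invert the transformation: x = u/a, y = v/b
g'_{ij} = (∂x^k/∂x'^i)(∂x^l/∂x'^j) g_{kl}; with g_{kl} = δ_{kl} this is Σ_k (∂x^k/∂x'^i)(∂x^k/∂x'^j).
Jacobian: ∂x/∂u = 1/a, ∂x/∂v = 0, ∂y/∂u = 0, ∂y/∂v = 1/b
g'_{uu} = (1/a)(1/a) + (0)(0) = 1/a^2
g'_{uv} = (1/a)(0) + (0)(1/b) = 0
g'_{vv} = (0)(0) + (1/b)(1/b) = 1/b^2
g'_{ij} = diag(1/a^2, 1/b^2)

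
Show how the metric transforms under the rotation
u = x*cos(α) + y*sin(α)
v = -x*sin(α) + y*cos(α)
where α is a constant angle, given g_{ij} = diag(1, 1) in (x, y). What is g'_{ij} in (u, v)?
Invert the transformation: x = u*cos(α) - v*sin(α), y = u*sin(α) + v*cos(α)
g'_{ij} = (∂x^k/∂x'^i)(∂x^l/∂x'^j) g_{kl}; with g_{kl} = δ_{kl} this is Σ_k (∂x^k/∂x'^i)(∂x^k/∂x'^j).
Jacobian: ∂x/∂u = cos(α), ∂x/∂v = -sin(α), ∂y/∂u = sin(α), ∂y/∂v = cos(α)
g'_{uu} = (cos(α))(cos(α)) + (sin(α))(sin(α)) = 1
g'_{uv} = (cos(α))(-sin(α)) + (sin(α))(cos(α)) = 0
g'_{vv} = (-sin(α))(-sin(α)) + (cos(α))(cos(α)) = 1
g'_{ij} = diag(1, 1)
The Euclidean metric is invariant under rotations.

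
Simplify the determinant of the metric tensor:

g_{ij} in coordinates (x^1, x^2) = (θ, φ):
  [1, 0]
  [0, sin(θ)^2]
For a 2×2 metric: det(g) = g_{11}·g_{22} - g_{12}·g_{21}
= (1)·(sin(θ)^2) - (0)·(0)
= sin(θ)^2 - 0
det(g) = sin(θ)^2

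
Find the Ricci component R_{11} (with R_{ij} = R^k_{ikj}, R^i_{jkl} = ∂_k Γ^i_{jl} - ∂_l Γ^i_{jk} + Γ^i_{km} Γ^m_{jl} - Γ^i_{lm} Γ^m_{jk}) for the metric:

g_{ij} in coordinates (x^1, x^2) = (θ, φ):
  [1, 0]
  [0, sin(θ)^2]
Non-zero Christoffel symbols (Γ^k_{ij} = Γ^k_{ji}):
Γ^θ_{φ φ} = -sin(2*θ)/2
Γ^φ_{θ φ} = 1/tan(θ)
R^θ_{θ θ θ} = 0 (a repeated index in an antisymmetric pair)
R^φ_{θ φ θ} = ∂_φ Γ^φ_{θ θ} - ∂_θ Γ^φ_{θ φ} + Γ^φ_{φ m} Γ^m_{θ θ} - Γ^φ_{θ m} Γ^m_{θ φ}
  = (0) - (-1/sin(θ)^2) + (0) - (1/tan(θ)^2) = 1
R_{θθ} = R^θ_{θ θ θ} + R^φ_{θ φ θ} = (0) + (1) = 1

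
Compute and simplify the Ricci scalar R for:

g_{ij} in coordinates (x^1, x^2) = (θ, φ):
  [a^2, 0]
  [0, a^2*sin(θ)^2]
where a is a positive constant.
Non-zero Christoffel symbols (Γ^k_{ij} = Γ^k_{ji}):
Γ^θ_{φ φ} = -sin(2*θ)/2
Γ^φ_{θ φ} = 1/tan(θ)
Ricci tensor (R_{ij} = R^k_{ikj}): R_{θθ} = 1, R_{θφ} = 0, R_{φφ} = sin(θ)^2
Inverse metric: g^{θθ} = 1/a^2, g^{φφ} = 1/(a^2*sin(θ)^2)
R = g^{ij} R_{ij} = (1/a^2)(1) + (1/(a^2*sin(θ)^2))(sin(θ)^2) = 2/a^2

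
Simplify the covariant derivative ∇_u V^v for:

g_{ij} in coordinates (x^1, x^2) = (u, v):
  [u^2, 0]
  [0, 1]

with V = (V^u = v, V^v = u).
Non-zero Christoffel symbols:
Γ^u_{u u} = 1/u
∇_u V^v = ∂_u V^v + Γ^v_{u j} V^j
  = (1) + (0)(v) + (0)(u)
  = 1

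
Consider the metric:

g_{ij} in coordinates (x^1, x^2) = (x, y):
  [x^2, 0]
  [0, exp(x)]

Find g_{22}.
With x^1 = x, x^2 = y, g_{22} = g_{yy} is the row-2, column-2 entry of the matrix.
g_{22} = exp(x)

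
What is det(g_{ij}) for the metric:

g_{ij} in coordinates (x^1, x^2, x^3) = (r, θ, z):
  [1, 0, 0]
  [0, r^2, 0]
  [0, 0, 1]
Diagonal metric: det(g) = g_{11}·g_{22}·g_{33}
= (1)·(r^2)·(1)
det(g) = r^2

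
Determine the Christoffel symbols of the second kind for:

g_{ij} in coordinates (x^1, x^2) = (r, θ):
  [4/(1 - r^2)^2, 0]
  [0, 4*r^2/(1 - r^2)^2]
Using Γ^k_{ij} = (1/2) g^{km} (∂_i g_{mj} + ∂_j g_{mi} - ∂_m g_{ij}); the metric is diagonal, so only the m = k term contributes.
Non-zero symbols (using the symmetry Γ^k_{ij} = Γ^k_{ji}):
Γ^r_{r r} = (1/2) g^{rr} (∂_r g_{rr} + ∂_r g_{rr} - ∂_r g_{rr}) = (1/2)((1 - r^2)^2/4)((16*r/(1 - r^2)^3) + (16*r/(1 - r^2)^3) - (16*r/(1 - r^2)^3)) = 2*r/(1 - r^2)
Γ^r_{θ θ} = (1/2) g^{rr} (∂_θ g_{rθ} + ∂_θ g_{rθ} - ∂_r g_{θθ}) = (1/2)((1 - r^2)^2/4)((0) + (0) - (-8*(r^3 + r)/(r^2 - 1)^3)) = (r^3 + r)/(r^2 - 1)
Γ^θ_{r θ} = (1/2) g^{θθ} (∂_r g_{θθ} + ∂_θ g_{θr} - ∂_θ g_{rθ}) = (1/2)((1 - r^2)^2/(4*r^2))((-8*(r^3 + r)/(r^2 - 1)^3) + (0) - (0)) = (-r^2 - 1)/(r^3 - r)
All other Christoffel symbols are zero.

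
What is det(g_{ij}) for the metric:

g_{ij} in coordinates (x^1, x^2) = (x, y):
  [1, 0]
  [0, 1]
For a 2×2 metric: det(g) = g_{11}·g_{22} - g_{12}·g_{21}
= (1)·(1) - (0)·(0)
= 1 - 0
det(g) = 1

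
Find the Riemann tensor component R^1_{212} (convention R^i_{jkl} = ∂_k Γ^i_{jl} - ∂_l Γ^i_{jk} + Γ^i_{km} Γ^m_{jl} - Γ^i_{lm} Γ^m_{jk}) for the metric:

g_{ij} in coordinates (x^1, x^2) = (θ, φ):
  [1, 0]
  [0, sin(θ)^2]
Non-zero Christoffel symbols (Γ^k_{ij} = Γ^k_{ji}):
Γ^θ_{φ φ} = -sin(2*θ)/2
Γ^φ_{θ φ} = 1/tan(θ)
R^θ_{φ θ φ} = ∂_θ Γ^θ_{φ φ} - ∂_φ Γ^θ_{φ θ} + Γ^θ_{θ m} Γ^m_{φ φ} - Γ^θ_{φ m} Γ^m_{φ θ}
  = (-cos(2*θ)) - (0) + (0) - (-cos(θ)^2) = sin(θ)^2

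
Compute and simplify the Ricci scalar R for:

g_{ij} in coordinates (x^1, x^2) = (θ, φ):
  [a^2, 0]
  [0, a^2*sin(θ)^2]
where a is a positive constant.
Non-zero Christoffel symbols (Γ^k_{ij} = Γ^k_{ji}):
Γ^θ_{φ φ} = -sin(2*θ)/2
Γ^φ_{θ φ} = 1/tan(θ)
Ricci tensor (R_{ij} = R^k_{ikj}): R_{θθ} = 1, R_{θφ} = 0, R_{φφ} = sin(θ)^2
Inverse metric: g^{θθ} = 1/a^2, g^{φφ} = 1/(a^2*sin(θ)^2)
R = g^{ij} R_{ij} = (1/a^2)(1) + (1/(a^2*sin(θ)^2))(sin(θ)^2) = 2/a^2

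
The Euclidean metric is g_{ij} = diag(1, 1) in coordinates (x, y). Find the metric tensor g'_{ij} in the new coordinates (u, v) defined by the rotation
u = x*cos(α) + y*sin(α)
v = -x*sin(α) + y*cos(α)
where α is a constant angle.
Invert the transformation: x = u*cos(α) - v*sin(α), y = u*sin(α) + v*cos(α)
g'_{ij} = (∂x^k/∂x'^i)(∂x^l/∂x'^j) g_{kl}; with g_{kl} = δ_{kl} this is Σ_k (∂x^k/∂x'^i)(∂x^k/∂x'^j).
Jacobian: ∂x/∂u = cos(α), ∂x/∂v = -sin(α), ∂y/∂u = sin(α), ∂y/∂v = cos(α)
g'_{uu} = (cos(α))(cos(α)) + (sin(α))(sin(α)) = 1
g'_{uv} = (cos(α))(-sin(α)) + (sin(α))(cos(α)) = 0
g'_{vv} = (-sin(α))(-sin(α)) + (cos(α))(cos(α)) = 1
g'_{ij} = diag(1, 1)
The Euclidean metric is invariant under rotations.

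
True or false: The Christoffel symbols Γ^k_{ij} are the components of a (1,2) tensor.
Under a change of coordinates Γ picks up an inhomogeneous term ∂²x/∂x'∂x'; e.g. Γ = 0 in Cartesian coordinates but Γ^r_{θθ} = -r in polar coordinates on the same flat plane.
False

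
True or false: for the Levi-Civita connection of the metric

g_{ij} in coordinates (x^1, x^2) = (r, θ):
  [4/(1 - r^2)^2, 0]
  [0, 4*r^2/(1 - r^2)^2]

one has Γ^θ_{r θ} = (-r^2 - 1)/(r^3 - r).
Γ^θ_{r θ} = (1/2) g^{θθ} (∂_r g_{θθ} + ∂_θ g_{θr} - ∂_θ g_{rθ}) = (1/2)((1 - r^2)^2/(4*r^2))((-8*(r^3 + r)/(r^2 - 1)^3) + (0) - (0)) = (-r^2 - 1)/(r^3 - r)
This equals the proposed value (-r^2 - 1)/(r^3 - r).
True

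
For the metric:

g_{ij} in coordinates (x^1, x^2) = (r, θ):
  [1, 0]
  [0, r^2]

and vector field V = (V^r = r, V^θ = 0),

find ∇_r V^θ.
Non-zero Christoffel symbols:
Γ^r_{θ θ} = -r
Γ^θ_{r θ} = 1/r
∇_r V^θ = ∂_r V^θ + Γ^θ_{r j} V^j
  = (0) + (0)(r) + (1/r)(0)
  = 0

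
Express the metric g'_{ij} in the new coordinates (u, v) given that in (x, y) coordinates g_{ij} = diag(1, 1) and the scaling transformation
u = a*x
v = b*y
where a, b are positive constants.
Invert the transformation: x = u/a, y = v/b
g'_{ij} = (∂x^k/∂x'^i)(∂x^l/∂x'^j) g_{kl}; with g_{kl} = δ_{kl} this is Σ_k (∂x^k/∂x'^i)(∂x^k/∂x'^j).
Jacobian: ∂x/∂u = 1/a, ∂x/∂v = 0, ∂y/∂u = 0, ∂y/∂v = 1/b
g'_{uu} = (1/a)(1/a) + (0)(0) = 1/a^2
g'_{uv} = (1/a)(0) + (0)(1/b) = 0
g'_{vv} = (0)(0) + (1/b)(1/b) = 1/b^2
g'_{ij} = diag(1/a^2, 1/b^2)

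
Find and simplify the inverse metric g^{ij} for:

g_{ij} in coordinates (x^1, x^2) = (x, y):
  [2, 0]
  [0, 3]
The metric is diagonal, so g^{ij} is diagonal with entries 1/g_{ii}: diag(1/2, 1/3).
g^{ij}:
  [1/2, 0]
  [0, 1/3]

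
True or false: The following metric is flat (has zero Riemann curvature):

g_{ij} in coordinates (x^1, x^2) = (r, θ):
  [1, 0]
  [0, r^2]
Non-zero Christoffel symbols:
Γ^r_{θ θ} = -r
Γ^θ_{r θ} = 1/r
Ricci tensor: R_{rr} = 0, R_{rθ} = 0, R_{θθ} = 0
All R_{ij} vanish; in 2 dimensions the Riemann tensor is fully determined by the Ricci tensor, so R^i_{jkl} = 0: the metric is flat (curvilinear coordinates on flat space).
True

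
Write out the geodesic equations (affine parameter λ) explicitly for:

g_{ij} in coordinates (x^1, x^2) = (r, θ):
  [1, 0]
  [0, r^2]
Geodesic equation: d^2x^k/dλ^2 + Γ^k_{ij} (dx^i/dλ)(dx^j/dλ) = 0.
Non-zero Christoffel symbols:
Γ^r_{θ θ} = -r
Γ^θ_{r θ} = 1/r
Substituting (the symmetric pair Γ^k_{ij}, Γ^k_{ji} combines into a factor 2):
d^2r/dλ^2 - r (dθ/dλ)^2 = 0
d^2θ/dλ^2 + (2/r) (dr/dλ)(dθ/dλ) = 0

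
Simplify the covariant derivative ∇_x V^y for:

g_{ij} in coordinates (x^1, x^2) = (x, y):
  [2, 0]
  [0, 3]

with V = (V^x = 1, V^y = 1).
All Christoffel symbols are zero.
∇_x V^y = ∂_x V^y + Γ^y_{x j} V^j
  = (0) + (0)(1) + (0)(1)
  = 0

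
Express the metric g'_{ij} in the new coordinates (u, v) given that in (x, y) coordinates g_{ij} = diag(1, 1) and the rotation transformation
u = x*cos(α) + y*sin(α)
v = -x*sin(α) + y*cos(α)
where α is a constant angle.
Invert the transformation: x = u*cos(α) - v*sin(α), y = u*sin(α) + v*cos(α)
g'_{ij} = (∂x^k/∂x'^i)(∂x^l/∂x'^j) g_{kl}; with g_{kl} = δ_{kl} this is Σ_k (∂x^k/∂x'^i)(∂x^k/∂x'^j).
Jacobian: ∂x/∂u = cos(α), ∂x/∂v = -sin(α), ∂y/∂u = sin(α), ∂y/∂v = cos(α)
g'_{uu} = (cos(α))(cos(α)) + (sin(α))(sin(α)) = 1
g'_{uv} = (cos(α))(-sin(α)) + (sin(α))(cos(α)) = 0
g'_{vv} = (-sin(α))(-sin(α)) + (cos(α))(cos(α)) = 1
g'_{ij} = diag(1, 1)
The Euclidean metric is invariant under rotations.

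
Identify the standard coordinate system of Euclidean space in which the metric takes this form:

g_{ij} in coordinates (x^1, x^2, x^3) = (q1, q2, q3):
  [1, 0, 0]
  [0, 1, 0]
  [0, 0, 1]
All components are constant and the metric is the identity, i.e. orthonormal rectilinear coordinates.
Cartesian (3D) coordinates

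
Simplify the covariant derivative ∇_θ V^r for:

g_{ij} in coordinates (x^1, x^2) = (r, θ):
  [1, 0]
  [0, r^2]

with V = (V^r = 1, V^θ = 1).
Non-zero Christoffel symbols:
Γ^r_{θ θ} = -r
Γ^θ_{r θ} = 1/r
∇_θ V^r = ∂_θ V^r + Γ^r_{θ j} V^j
  = (0) + (0)(1) + (-r)(1)
  = -r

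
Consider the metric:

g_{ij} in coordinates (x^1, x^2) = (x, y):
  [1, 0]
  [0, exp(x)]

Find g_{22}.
With x^1 = x, x^2 = y, g_{22} = g_{yy} is the row-2, column-2 entry of the matrix.
g_{22} = exp(x)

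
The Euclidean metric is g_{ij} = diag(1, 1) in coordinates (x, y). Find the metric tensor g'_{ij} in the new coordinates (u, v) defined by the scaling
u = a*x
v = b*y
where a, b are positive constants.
Invert the transformation: x = u/a, y = v/b
g'_{ij} = (∂x^k/∂x'^i)(∂x^l/∂x'^j) g_{kl}; with g_{kl} = δ_{kl} this is Σ_k (∂x^k/∂x'^i)(∂x^k/∂x'^j).
Jacobian: ∂x/∂u = 1/a, ∂x/∂v = 0, ∂y/∂u = 0, ∂y/∂v = 1/b
g'_{uu} = (1/a)(1/a) + (0)(0) = 1/a^2
g'_{uv} = (1/a)(0) + (0)(1/b) = 0
g'_{vv} = (0)(0) + (1/b)(1/b) = 1/b^2
g'_{ij} = diag(1/a^2, 1/b^2)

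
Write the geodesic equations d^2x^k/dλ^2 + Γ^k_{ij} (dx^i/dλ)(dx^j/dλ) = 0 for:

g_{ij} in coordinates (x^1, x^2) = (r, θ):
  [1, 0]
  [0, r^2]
Geodesic equation: d^2x^k/dλ^2 + Γ^k_{ij} (dx^i/dλ)(dx^j/dλ) = 0.
Non-zero Christoffel symbols:
Γ^r_{θ θ} = -r
Γ^θ_{r θ} = 1/r
Substituting (the symmetric pair Γ^k_{ij}, Γ^k_{ji} combines into a factor 2):
d^2r/dλ^2 - r (dθ/dλ)^2 = 0
d^2θ/dλ^2 + (2/r) (dr/dλ)(dθ/dλ) = 0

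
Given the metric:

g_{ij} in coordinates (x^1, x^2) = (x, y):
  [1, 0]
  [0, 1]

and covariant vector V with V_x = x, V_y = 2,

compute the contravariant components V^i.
Inverse metric (diagonal): g^{xx} = 1, g^{yy} = 1
V^i = g^{ij} V_j:
V^x = (1)(x) + (0)(2) = x
V^y = (0)(x) + (1)(2) = 2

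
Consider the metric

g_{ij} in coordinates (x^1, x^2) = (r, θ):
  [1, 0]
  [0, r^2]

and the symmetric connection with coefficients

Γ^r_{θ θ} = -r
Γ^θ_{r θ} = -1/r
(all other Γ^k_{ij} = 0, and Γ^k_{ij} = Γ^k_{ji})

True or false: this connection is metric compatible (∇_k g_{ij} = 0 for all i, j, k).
Using ∇_k g_{ij} = ∂_k g_{ij} - Γ^m_{ki} g_{mj} - Γ^m_{kj} g_{im}:
∇_r g_{θθ} = (2*r) - (-r) - (-r) = 4*r ≠ 0
So the connection is not metric compatible (it is not the Levi-Civita connection).
False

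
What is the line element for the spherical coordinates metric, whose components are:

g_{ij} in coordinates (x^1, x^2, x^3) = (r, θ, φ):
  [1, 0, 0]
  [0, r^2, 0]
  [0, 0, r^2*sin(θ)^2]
ds^2 = g_{ij} dx^i dx^j; only the non-zero components contribute.
ds^2 = dr^2 + r^2 dθ^2 + r^2*sin(θ)^2 dφ^2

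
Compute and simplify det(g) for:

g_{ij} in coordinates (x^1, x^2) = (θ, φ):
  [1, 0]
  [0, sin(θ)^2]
For a 2×2 metric: det(g) = g_{11}·g_{22} - g_{12}·g_{21}
= (1)·(sin(θ)^2) - (0)·(0)
= sin(θ)^2 - 0
det(g) = sin(θ)^2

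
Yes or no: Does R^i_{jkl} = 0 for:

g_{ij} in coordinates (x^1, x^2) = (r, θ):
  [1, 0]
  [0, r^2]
Non-zero Christoffel symbols:
Γ^r_{θ θ} = -r
Γ^θ_{r θ} = 1/r
Ricci tensor: R_{rr} = 0, R_{rθ} = 0, R_{θθ} = 0
All R_{ij} vanish; in 2 dimensions the Riemann tensor is fully determined by the Ricci tensor, so R^i_{jkl} = 0: the metric is flat (curvilinear coordinates on flat space).
Yes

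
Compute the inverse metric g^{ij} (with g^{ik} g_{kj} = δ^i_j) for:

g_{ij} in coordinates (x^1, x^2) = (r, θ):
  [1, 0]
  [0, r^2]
The metric is diagonal, so g^{ij} is diagonal with entries 1/g_{ii}: diag(1, 1/(r^2)).
g^{ij}:
  [1, 0]
  [0, 1/r^2]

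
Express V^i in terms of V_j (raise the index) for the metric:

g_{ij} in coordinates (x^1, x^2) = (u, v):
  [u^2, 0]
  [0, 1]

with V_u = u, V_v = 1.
Inverse metric (diagonal): g^{uu} = 1/u^2, g^{vv} = 1
V^i = g^{ij} V_j:
V^u = (1/u^2)(u) + (0)(1) = 1/u
V^v = (0)(u) + (1)(1) = 1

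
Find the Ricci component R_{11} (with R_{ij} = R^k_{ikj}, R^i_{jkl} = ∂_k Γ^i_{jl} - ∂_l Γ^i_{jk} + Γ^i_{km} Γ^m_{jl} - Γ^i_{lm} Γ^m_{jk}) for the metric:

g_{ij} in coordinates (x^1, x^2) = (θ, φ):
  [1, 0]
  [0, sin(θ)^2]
Non-zero Christoffel symbols (Γ^k_{ij} = Γ^k_{ji}):
Γ^θ_{φ φ} = -sin(2*θ)/2
Γ^φ_{θ φ} = 1/tan(θ)
R^θ_{θ θ θ} = 0 (a repeated index in an antisymmetric pair)
R^φ_{θ φ θ} = ∂_φ Γ^φ_{θ θ} - ∂_θ Γ^φ_{θ φ} + Γ^φ_{φ m} Γ^m_{θ θ} - Γ^φ_{θ m} Γ^m_{θ φ}
  = (0) - (-1/sin(θ)^2) + (0) - (1/tan(θ)^2) = 1
R_{θθ} = R^θ_{θ θ θ} + R^φ_{θ φ θ} = (0) + (1) = 1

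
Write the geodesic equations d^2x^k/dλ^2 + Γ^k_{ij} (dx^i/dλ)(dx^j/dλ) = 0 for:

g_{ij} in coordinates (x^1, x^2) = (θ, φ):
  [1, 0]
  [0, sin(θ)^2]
Geodesic equation: d^2x^k/dλ^2 + Γ^k_{ij} (dx^i/dλ)(dx^j/dλ) = 0.
Non-zero Christoffel symbols:
Γ^θ_{φ φ} = -sin(2*θ)/2
Γ^φ_{θ φ} = 1/tan(θ)
Substituting (the symmetric pair Γ^k_{ij}, Γ^k_{ji} combines into a factor 2):
d^2θ/dλ^2 - (sin(2*θ)/2) (dφ/dλ)^2 = 0
d^2φ/dλ^2 + (2/tan(θ)) (dθ/dλ)(dφ/dλ) = 0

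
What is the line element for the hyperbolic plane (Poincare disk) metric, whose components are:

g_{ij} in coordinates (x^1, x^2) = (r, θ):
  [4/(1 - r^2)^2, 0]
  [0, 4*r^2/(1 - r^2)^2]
ds^2 = g_{ij} dx^i dx^j; only the non-zero components contribute.
ds^2 = (4/(1 - r^2)^2) dr^2 + (4*r^2/(1 - r^2)^2) dθ^2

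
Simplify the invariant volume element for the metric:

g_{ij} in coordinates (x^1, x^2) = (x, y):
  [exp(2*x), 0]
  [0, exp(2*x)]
det(g) = exp(4*x)
√|det(g)| = exp(2*x)
Volume element: dV = exp(2*x) dx dy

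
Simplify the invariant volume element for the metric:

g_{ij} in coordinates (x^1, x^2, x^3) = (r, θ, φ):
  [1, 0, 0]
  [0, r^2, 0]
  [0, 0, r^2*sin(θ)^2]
det(g) = r^4*sin(θ)^2
√|det(g)| = r^2*sin(θ) (taking 0 < θ < π so that |sin(θ)| = sin(θ))
Volume element: dV = r^2*sin(θ) dr dθ dφ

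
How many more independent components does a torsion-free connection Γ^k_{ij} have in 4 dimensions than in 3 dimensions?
Independent components in n dimensions: n × n(n+1)/2 = n^2(n+1)/2.
4D: 4 × 10 = 40
3D: 3 × 6 = 18
Difference = 40 - 18 = 22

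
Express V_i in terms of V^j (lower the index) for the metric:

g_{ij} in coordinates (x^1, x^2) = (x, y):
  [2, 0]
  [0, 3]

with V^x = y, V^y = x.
V_i = g_{ij} V^j:
V_x = (2)(y) + (0)(x) = 2*y
V_y = (0)(y) + (3)(x) = 3*x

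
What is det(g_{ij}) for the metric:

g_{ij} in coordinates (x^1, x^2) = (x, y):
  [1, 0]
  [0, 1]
For a 2×2 metric: det(g) = g_{11}·g_{22} - g_{12}·g_{21}
= (1)·(1) - (0)·(0)
= 1 - 0
det(g) = 1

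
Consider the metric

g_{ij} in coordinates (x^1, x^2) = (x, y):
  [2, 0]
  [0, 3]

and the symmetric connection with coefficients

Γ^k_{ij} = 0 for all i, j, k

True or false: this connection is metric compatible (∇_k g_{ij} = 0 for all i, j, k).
Using ∇_k g_{ij} = ∂_k g_{ij} - Γ^m_{ki} g_{mj} - Γ^m_{kj} g_{im}:
e.g. ∇_y g_{xy} = (0) - (0) - (0) = 0
Every component ∇_k g_{ij} vanishes: the connection is metric compatible.
True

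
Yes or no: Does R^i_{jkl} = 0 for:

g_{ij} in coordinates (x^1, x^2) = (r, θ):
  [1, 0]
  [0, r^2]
Non-zero Christoffel symbols:
Γ^r_{θ θ} = -r
Γ^θ_{r θ} = 1/r
Ricci tensor: R_{rr} = 0, R_{rθ} = 0, R_{θθ} = 0
All R_{ij} vanish; in 2 dimensions the Riemann tensor is fully determined by the Ricci tensor, so R^i_{jkl} = 0: the metric is flat (curvilinear coordinates on flat space).
Yes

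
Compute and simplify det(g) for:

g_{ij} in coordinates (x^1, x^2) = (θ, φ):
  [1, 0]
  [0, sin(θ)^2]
For a 2×2 metric: det(g) = g_{11}·g_{22} - g_{12}·g_{21}
= (1)·(sin(θ)^2) - (0)·(0)
= sin(θ)^2 - 0
det(g) = sin(θ)^2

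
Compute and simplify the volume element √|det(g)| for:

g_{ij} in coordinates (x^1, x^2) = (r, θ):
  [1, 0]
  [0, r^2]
det(g) = r^2
√|det(g)| = r
Volume element: dV = r dr dθ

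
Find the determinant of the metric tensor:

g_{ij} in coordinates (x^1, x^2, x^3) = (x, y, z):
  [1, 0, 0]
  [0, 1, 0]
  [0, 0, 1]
Diagonal metric: det(g) = g_{11}·g_{22}·g_{33}
= (1)·(1)·(1)
det(g) = 1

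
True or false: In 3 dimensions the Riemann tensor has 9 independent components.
n^2(n^2-1)/12 = 9·8/12 = 6 independent components for n = 3.
False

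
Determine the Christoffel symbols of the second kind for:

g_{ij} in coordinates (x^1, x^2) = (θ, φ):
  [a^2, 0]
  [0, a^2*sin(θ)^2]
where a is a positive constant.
Using Γ^k_{ij} = (1/2) g^{km} (∂_i g_{mj} + ∂_j g_{mi} - ∂_m g_{ij}); the metric is diagonal, so only the m = k term contributes.
Non-zero symbols (using the symmetry Γ^k_{ij} = Γ^k_{ji}):
Γ^θ_{φ φ} = (1/2) g^{θθ} (∂_φ g_{θφ} + ∂_φ g_{θφ} - ∂_θ g_{φφ}) = (1/2)(1/a^2)((0) + (0) - (a^2*sin(2*θ))) = -sin(2*θ)/2
Γ^φ_{θ φ} = (1/2) g^{φφ} (∂_θ g_{φφ} + ∂_φ g_{φθ} - ∂_φ g_{θφ}) = (1/2)(1/(a^2*sin(θ)^2))((a^2*sin(2*θ)) + (0) - (0)) = 1/tan(θ)
All other Christoffel symbols are zero.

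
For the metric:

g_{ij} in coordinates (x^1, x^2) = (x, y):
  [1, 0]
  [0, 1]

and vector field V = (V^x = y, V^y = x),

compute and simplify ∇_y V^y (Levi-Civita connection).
All Christoffel symbols are zero.
∇_y V^y = ∂_y V^y + Γ^y_{y j} V^j
  = (0) + (0)(y) + (0)(x)
  = 0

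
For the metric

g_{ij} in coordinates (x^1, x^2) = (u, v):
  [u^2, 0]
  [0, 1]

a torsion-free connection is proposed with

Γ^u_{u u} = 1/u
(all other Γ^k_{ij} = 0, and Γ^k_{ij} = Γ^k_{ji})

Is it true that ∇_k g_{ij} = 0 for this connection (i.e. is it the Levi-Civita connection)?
Using ∇_k g_{ij} = ∂_k g_{ij} - Γ^m_{ki} g_{mj} - Γ^m_{kj} g_{im}:
e.g. ∇_u g_{uu} = (2*u) - (u) - (u) = 0
Every component ∇_k g_{ij} vanishes: the connection is metric compatible.
Yes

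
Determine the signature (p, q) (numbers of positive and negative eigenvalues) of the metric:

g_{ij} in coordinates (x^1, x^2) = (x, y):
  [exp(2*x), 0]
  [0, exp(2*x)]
The metric is diagonal, so its eigenvalues are the diagonal entries: exp(2*x), exp(2*x) (at a generic point, where coordinate-dependent entries are positive).
2 positive, 0 negative.
(2, 0) - Riemannian (positive definite)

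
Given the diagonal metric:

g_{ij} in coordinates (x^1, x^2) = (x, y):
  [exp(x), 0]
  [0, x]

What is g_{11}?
With x^1 = x, x^2 = y, g_{11} = g_{xx} is the row-1, column-1 entry of the matrix.
g_{11} = exp(x)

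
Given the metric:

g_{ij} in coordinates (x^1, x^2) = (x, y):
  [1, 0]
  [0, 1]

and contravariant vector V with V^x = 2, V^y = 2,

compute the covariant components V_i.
V_i = g_{ij} V^j:
V_x = (1)(2) + (0)(2) = 2
V_y = (0)(2) + (1)(2) = 2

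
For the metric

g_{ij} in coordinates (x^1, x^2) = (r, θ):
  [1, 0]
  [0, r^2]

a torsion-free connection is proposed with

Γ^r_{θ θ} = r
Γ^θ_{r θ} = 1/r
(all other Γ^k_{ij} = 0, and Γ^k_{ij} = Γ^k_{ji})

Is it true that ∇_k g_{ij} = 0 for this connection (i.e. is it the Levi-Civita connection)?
Using ∇_k g_{ij} = ∂_k g_{ij} - Γ^m_{ki} g_{mj} - Γ^m_{kj} g_{im}:
∇_θ g_{rθ} = (0) - (r) - (r) = -2*r ≠ 0
So the connection is not metric compatible (it is not the Levi-Civita connection).
No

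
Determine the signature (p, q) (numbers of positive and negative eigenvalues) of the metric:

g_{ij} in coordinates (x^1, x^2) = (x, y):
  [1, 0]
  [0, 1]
The metric is diagonal, so its eigenvalues are the diagonal entries: 1, 1 (at a generic point, where coordinate-dependent entries are positive).
2 positive, 0 negative.
(2, 0) - Riemannian (positive definite)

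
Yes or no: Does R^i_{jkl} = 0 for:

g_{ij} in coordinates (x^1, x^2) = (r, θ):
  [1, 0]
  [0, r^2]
Non-zero Christoffel symbols:
Γ^r_{θ θ} = -r
Γ^θ_{r θ} = 1/r
Ricci tensor: R_{rr} = 0, R_{rθ} = 0, R_{θθ} = 0
All R_{ij} vanish; in 2 dimensions the Riemann tensor is fully determined by the Ricci tensor, so R^i_{jkl} = 0: the metric is flat (curvilinear coordinates on flat space).
Yes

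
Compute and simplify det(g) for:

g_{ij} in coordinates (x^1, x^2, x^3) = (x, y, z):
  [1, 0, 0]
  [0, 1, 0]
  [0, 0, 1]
Diagonal metric: det(g) = g_{11}·g_{22}·g_{33}
= (1)·(1)·(1)
det(g) = 1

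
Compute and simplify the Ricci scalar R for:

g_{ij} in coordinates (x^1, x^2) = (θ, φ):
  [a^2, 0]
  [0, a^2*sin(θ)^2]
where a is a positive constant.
Non-zero Christoffel symbols (Γ^k_{ij} = Γ^k_{ji}):
Γ^θ_{φ φ} = -sin(2*θ)/2
Γ^φ_{θ φ} = 1/tan(θ)
Ricci tensor (R_{ij} = R^k_{ikj}): R_{θθ} = 1, R_{θφ} = 0, R_{φφ} = sin(θ)^2
Inverse metric: g^{θθ} = 1/a^2, g^{φφ} = 1/(a^2*sin(θ)^2)
R = g^{ij} R_{ij} = (1/a^2)(1) + (1/(a^2*sin(θ)^2))(sin(θ)^2) = 2/a^2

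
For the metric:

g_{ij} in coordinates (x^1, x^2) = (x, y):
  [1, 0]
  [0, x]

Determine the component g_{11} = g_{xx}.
With x^1 = x, x^2 = y, g_{11} = g_{xx} is the row-1, column-1 entry of the matrix.
g_{11} = 1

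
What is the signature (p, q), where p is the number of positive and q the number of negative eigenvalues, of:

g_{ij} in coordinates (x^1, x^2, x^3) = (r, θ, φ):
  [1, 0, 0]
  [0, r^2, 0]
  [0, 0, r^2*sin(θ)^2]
The metric is diagonal, so its eigenvalues are the diagonal entries: 1, r^2, r^2*sin(θ)^2 (at a generic point, where coordinate-dependent entries are positive).
3 positive, 0 negative.
(3, 0) - Riemannian (positive definite)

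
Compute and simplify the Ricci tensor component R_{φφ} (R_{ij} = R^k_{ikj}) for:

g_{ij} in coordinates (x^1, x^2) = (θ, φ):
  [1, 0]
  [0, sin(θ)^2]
Non-zero Christoffel symbols (Γ^k_{ij} = Γ^k_{ji}):
Γ^θ_{φ φ} = -sin(2*θ)/2
Γ^φ_{θ φ} = 1/tan(θ)
R^θ_{φ θ φ} = ∂_θ Γ^θ_{φ φ} - ∂_φ Γ^θ_{φ θ} + Γ^θ_{θ m} Γ^m_{φ φ} - Γ^θ_{φ m} Γ^m_{φ θ}
  = (-cos(2*θ)) - (0) + (0) - (-cos(θ)^2) = sin(θ)^2
R^φ_{φ φ φ} = 0 (a repeated index in an antisymmetric pair)
R_{φφ} = R^θ_{φ θ φ} + R^φ_{φ φ φ} = (sin(θ)^2) + (0) = sin(θ)^2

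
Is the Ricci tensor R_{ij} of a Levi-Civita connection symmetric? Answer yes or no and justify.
R_{ij} = R^k_{ikj}; the pair symmetry R_{kilj} = R_{ljki} gives R_{ij} = R_{ji}.
Yes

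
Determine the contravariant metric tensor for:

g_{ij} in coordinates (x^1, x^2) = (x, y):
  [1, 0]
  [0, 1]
The metric is diagonal, so g^{ij} is diagonal with entries 1/g_{ii}: diag(1, 1).
g^{ij}:
  [1, 0]
  [0, 1]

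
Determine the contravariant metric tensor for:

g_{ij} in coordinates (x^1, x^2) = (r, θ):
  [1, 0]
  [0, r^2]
The metric is diagonal, so g^{ij} is diagonal with entries 1/g_{ii}: diag(1, 1/(r^2)).
g^{ij}:
  [1, 0]
  [0, 1/r^2]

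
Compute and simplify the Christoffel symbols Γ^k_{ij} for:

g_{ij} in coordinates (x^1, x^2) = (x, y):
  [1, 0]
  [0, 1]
Using Γ^k_{ij} = (1/2) g^{km} (∂_i g_{mj} + ∂_j g_{mi} - ∂_m g_{ij}); the metric is diagonal, so only the m = k term contributes.
Every metric component is constant, so all ∂_m g_{ij} = 0 and every Christoffel symbol vanishes.
All Christoffel symbols are zero.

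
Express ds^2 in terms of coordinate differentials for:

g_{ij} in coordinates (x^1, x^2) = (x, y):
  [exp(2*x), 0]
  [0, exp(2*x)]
ds^2 = g_{ij} dx^i dx^j; only the non-zero components contribute.
ds^2 = exp(2*x) dx^2 + exp(2*x) dy^2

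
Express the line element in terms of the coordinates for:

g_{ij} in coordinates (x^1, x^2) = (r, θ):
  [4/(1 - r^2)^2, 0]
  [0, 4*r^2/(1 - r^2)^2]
ds^2 = g_{ij} dx^i dx^j; only the non-zero components contribute.
ds^2 = (4/(1 - r^2)^2) dr^2 + (4*r^2/(1 - r^2)^2) dθ^2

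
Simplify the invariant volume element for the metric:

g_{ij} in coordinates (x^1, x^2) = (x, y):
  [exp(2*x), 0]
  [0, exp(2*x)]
det(g) = exp(4*x)
√|det(g)| = exp(2*x)
Volume element: dV = exp(2*x) dx dy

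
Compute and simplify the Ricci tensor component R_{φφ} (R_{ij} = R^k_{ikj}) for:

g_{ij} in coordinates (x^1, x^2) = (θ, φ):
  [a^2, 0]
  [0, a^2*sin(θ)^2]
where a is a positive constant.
Non-zero Christoffel symbols (Γ^k_{ij} = Γ^k_{ji}):
Γ^θ_{φ φ} = -sin(2*θ)/2
Γ^φ_{θ φ} = 1/tan(θ)
R^θ_{φ θ φ} = ∂_θ Γ^θ_{φ φ} - ∂_φ Γ^θ_{φ θ} + Γ^θ_{θ m} Γ^m_{φ φ} - Γ^θ_{φ m} Γ^m_{φ θ}
  = (-cos(2*θ)) - (0) + (0) - (-cos(θ)^2) = sin(θ)^2
R^φ_{φ φ φ} = 0 (a repeated index in an antisymmetric pair)
R_{φφ} = R^θ_{φ θ φ} + R^φ_{φ φ φ} = (sin(θ)^2) + (0) = sin(θ)^2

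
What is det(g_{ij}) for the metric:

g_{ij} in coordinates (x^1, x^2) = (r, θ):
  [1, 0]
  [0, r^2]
For a 2×2 metric: det(g) = g_{11}·g_{22} - g_{12}·g_{21}
= (1)·(r^2) - (0)·(0)
= r^2 - 0
det(g) = r^2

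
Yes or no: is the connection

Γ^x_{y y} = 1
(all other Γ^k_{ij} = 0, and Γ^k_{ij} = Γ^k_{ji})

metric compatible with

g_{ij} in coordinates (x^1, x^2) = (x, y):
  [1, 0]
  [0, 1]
Using ∇_k g_{ij} = ∂_k g_{ij} - Γ^m_{ki} g_{mj} - Γ^m_{kj} g_{im}:
∇_y g_{xy} = (0) - (0) - (1) = -1 ≠ 0
So the connection is not metric compatible (it is not the Levi-Civita connection).
No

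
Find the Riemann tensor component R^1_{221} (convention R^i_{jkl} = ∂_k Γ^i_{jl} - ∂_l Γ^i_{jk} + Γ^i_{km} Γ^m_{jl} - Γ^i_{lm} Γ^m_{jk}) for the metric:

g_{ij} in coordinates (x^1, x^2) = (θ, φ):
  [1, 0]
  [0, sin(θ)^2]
Non-zero Christoffel symbols (Γ^k_{ij} = Γ^k_{ji}):
Γ^θ_{φ φ} = -sin(2*θ)/2
Γ^φ_{θ φ} = 1/tan(θ)
R^θ_{φ φ θ} = ∂_φ Γ^θ_{φ θ} - ∂_θ Γ^θ_{φ φ} + Γ^θ_{φ m} Γ^m_{φ θ} - Γ^θ_{θ m} Γ^m_{φ φ}
  = (0) - (-cos(2*θ)) + (-cos(θ)^2) - (0) = -sin(θ)^2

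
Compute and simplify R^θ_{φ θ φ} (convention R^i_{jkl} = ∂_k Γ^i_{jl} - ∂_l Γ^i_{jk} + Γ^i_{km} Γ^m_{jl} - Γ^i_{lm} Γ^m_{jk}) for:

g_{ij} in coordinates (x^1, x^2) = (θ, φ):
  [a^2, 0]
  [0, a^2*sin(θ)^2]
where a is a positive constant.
Non-zero Christoffel symbols (Γ^k_{ij} = Γ^k_{ji}):
Γ^θ_{φ φ} = -sin(2*θ)/2
Γ^φ_{θ φ} = 1/tan(θ)
R^θ_{φ θ φ} = ∂_θ Γ^θ_{φ φ} - ∂_φ Γ^θ_{φ θ} + Γ^θ_{θ m} Γ^m_{φ φ} - Γ^θ_{φ m} Γ^m_{φ θ}
  = (-cos(2*θ)) - (0) + (0) - (-cos(θ)^2) = sin(θ)^2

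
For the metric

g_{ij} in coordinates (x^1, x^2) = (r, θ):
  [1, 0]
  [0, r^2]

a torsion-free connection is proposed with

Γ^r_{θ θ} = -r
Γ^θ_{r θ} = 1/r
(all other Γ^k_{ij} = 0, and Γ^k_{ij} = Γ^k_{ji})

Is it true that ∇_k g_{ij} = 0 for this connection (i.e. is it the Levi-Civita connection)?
Using ∇_k g_{ij} = ∂_k g_{ij} - Γ^m_{ki} g_{mj} - Γ^m_{kj} g_{im}:
e.g. ∇_r g_{θθ} = (2*r) - (r) - (r) = 0
Every component ∇_k g_{ij} vanishes: the connection is metric compatible.
Yes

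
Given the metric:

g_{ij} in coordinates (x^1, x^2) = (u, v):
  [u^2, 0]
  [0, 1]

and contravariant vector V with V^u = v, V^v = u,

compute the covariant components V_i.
V_i = g_{ij} V^j:
V_u = (u^2)(v) + (0)(u) = u^2*v
V_v = (0)(v) + (1)(u) = u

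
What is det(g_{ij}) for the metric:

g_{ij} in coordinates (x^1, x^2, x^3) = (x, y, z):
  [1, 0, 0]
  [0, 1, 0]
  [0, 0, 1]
Diagonal metric: det(g) = g_{11}·g_{22}·g_{33}
= (1)·(1)·(1)
det(g) = 1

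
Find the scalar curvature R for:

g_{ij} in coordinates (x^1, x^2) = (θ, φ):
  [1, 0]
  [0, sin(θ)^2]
Non-zero Christoffel symbols (Γ^k_{ij} = Γ^k_{ji}):
Γ^θ_{φ φ} = -sin(2*θ)/2
Γ^φ_{θ φ} = 1/tan(θ)
Ricci tensor (R_{ij} = R^k_{ikj}): R_{θθ} = 1, R_{θφ} = 0, R_{φφ} = sin(θ)^2
Inverse metric: g^{θθ} = 1, g^{φφ} = 1/sin(θ)^2
R = g^{ij} R_{ij} = (1)(1) + (1/sin(θ)^2)(sin(θ)^2) = 2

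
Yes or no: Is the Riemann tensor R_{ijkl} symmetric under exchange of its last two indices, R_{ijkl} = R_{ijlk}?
It is antisymmetric in the last pair: R_{ijkl} = -R_{ijlk}.
No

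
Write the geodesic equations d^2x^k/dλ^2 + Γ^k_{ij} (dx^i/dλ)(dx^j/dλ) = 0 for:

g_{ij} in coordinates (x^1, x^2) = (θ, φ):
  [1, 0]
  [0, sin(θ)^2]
Geodesic equation: d^2x^k/dλ^2 + Γ^k_{ij} (dx^i/dλ)(dx^j/dλ) = 0.
Non-zero Christoffel symbols:
Γ^θ_{φ φ} = -sin(2*θ)/2
Γ^φ_{θ φ} = 1/tan(θ)
Substituting (the symmetric pair Γ^k_{ij}, Γ^k_{ji} combines into a factor 2):
d^2θ/dλ^2 - (sin(2*θ)/2) (dφ/dλ)^2 = 0
d^2φ/dλ^2 + (2/tan(θ)) (dθ/dλ)(dφ/dλ) = 0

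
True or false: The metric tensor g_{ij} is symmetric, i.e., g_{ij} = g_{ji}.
By definition the metric is a symmetric bilinear form, g_{ij} = g_{ji}.
True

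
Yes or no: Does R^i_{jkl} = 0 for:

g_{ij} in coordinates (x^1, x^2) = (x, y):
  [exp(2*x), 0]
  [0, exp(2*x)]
Non-zero Christoffel symbols:
Γ^x_{x x} = 1
Γ^x_{y y} = -1
Γ^y_{x y} = 1
Ricci tensor: R_{xx} = 0, R_{xy} = 0, R_{yy} = 0
All R_{ij} vanish; in 2 dimensions the Riemann tensor is fully determined by the Ricci tensor, so R^i_{jkl} = 0: the metric is flat (curvilinear coordinates on flat space).
Yes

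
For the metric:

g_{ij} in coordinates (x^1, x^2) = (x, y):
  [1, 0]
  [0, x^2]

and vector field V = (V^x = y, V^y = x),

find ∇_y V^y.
Non-zero Christoffel symbols:
Γ^x_{y y} = -x
Γ^y_{x y} = 1/x
∇_y V^y = ∂_y V^y + Γ^y_{y j} V^j
  = (0) + (1/x)(y) + (0)(x)
  = y/x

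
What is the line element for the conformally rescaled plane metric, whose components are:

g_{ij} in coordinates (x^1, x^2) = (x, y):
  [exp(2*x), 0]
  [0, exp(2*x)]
ds^2 = g_{ij} dx^i dx^j; only the non-zero components contribute.
ds^2 = exp(2*x) dx^2 + exp(2*x) dy^2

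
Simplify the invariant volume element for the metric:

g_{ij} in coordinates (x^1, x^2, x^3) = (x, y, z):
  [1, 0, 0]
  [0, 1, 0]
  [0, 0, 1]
det(g) = 1
√|det(g)| = 1
Volume element: dV = 1 dx dy dz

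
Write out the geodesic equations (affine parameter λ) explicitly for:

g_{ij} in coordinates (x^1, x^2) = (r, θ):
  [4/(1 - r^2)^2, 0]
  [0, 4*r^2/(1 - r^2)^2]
Geodesic equation: d^2x^k/dλ^2 + Γ^k_{ij} (dx^i/dλ)(dx^j/dλ) = 0.
Non-zero Christoffel symbols:
Γ^r_{r r} = 2*r/(1 - r^2)
Γ^r_{θ θ} = (r^3 + r)/(r^2 - 1)
Γ^θ_{r θ} = (-r^2 - 1)/(r^3 - r)
Substituting (the symmetric pair Γ^k_{ij}, Γ^k_{ji} combines into a factor 2):
d^2r/dλ^2 + (2*r/(1 - r^2)) (dr/dλ)^2 + ((r^3 + r)/(r^2 - 1)) (dθ/dλ)^2 = 0
d^2θ/dλ^2 + ((-2*r^2 - 2)/(r^3 - r)) (dr/dλ)(dθ/dλ) = 0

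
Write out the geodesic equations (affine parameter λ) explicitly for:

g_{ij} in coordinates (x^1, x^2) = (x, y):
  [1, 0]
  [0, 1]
Geodesic equation: d^2x^k/dλ^2 + Γ^k_{ij} (dx^i/dλ)(dx^j/dλ) = 0.
All Christoffel symbols vanish, so the geodesics are straight lines:
d^2x/dλ^2 = 0
d^2y/dλ^2 = 0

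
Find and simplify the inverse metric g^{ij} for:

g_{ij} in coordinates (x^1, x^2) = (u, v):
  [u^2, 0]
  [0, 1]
The metric is diagonal, so g^{ij} is diagonal with entries 1/g_{ii}: diag(1/(u^2), 1).
g^{ij}:
  [1/u^2, 0]
  [0, 1]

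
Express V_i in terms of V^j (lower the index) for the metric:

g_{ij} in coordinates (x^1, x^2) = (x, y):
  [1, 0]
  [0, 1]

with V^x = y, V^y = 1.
V_i = g_{ij} V^j:
V_x = (1)(y) + (0)(1) = y
V_y = (0)(y) + (1)(1) = 1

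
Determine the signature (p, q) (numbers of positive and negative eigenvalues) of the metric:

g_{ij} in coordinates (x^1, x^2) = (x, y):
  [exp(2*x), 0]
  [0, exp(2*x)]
The metric is diagonal, so its eigenvalues are the diagonal entries: exp(2*x), exp(2*x) (at a generic point, where coordinate-dependent entries are positive).
2 positive, 0 negative.
(2, 0) - Riemannian (positive definite)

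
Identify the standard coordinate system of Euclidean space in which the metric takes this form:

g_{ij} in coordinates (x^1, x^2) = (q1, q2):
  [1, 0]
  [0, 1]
All components are constant and the metric is the identity, i.e. orthonormal rectilinear coordinates.
Cartesian (2D) coordinates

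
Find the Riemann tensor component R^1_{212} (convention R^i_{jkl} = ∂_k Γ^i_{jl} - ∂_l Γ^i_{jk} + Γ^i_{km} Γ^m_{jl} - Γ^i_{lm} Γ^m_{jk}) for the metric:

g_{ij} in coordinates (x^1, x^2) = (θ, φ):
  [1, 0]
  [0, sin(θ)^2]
Non-zero Christoffel symbols (Γ^k_{ij} = Γ^k_{ji}):
Γ^θ_{φ φ} = -sin(2*θ)/2
Γ^φ_{θ φ} = 1/tan(θ)
R^θ_{φ θ φ} = ∂_θ Γ^θ_{φ φ} - ∂_φ Γ^θ_{φ θ} + Γ^θ_{θ m} Γ^m_{φ φ} - Γ^θ_{φ m} Γ^m_{φ θ}
  = (-cos(2*θ)) - (0) + (0) - (-cos(θ)^2) = sin(θ)^2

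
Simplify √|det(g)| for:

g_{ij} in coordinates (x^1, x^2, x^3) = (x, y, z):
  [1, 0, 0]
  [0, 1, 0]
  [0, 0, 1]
det(g) = 1
√|det(g)| = 1
Volume element: dV = 1 dx dy dz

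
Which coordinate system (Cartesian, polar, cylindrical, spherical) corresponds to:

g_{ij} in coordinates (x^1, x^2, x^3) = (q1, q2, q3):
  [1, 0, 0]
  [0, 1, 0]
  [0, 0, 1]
All components are constant and the metric is the identity, i.e. orthonormal rectilinear coordinates.
Cartesian (3D) coordinates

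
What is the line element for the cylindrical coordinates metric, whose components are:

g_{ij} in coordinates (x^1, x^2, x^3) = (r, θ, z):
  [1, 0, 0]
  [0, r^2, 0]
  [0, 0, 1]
ds^2 = g_{ij} dx^i dx^j; only the non-zero components contribute.
ds^2 = dr^2 + r^2 dθ^2 + dz^2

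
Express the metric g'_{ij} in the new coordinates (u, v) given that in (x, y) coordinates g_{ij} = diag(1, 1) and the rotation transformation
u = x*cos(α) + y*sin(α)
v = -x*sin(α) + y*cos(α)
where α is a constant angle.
Invert the transformation: x = u*cos(α) - v*sin(α), y = u*sin(α) + v*cos(α)
g'_{ij} = (∂x^k/∂x'^i)(∂x^l/∂x'^j) g_{kl}; with g_{kl} = δ_{kl} this is Σ_k (∂x^k/∂x'^i)(∂x^k/∂x'^j).
Jacobian: ∂x/∂u = cos(α), ∂x/∂v = -sin(α), ∂y/∂u = sin(α), ∂y/∂v = cos(α)
g'_{uu} = (cos(α))(cos(α)) + (sin(α))(sin(α)) = 1
g'_{uv} = (cos(α))(-sin(α)) + (sin(α))(cos(α)) = 0
g'_{vv} = (-sin(α))(-sin(α)) + (cos(α))(cos(α)) = 1
g'_{ij} = diag(1, 1)
The Euclidean metric is invariant under rotations.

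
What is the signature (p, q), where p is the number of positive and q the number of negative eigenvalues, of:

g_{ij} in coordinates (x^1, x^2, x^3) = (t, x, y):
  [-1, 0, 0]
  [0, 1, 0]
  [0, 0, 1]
The metric is diagonal, so its eigenvalues are the diagonal entries: -1, 1, 1 (at a generic point, where coordinate-dependent entries are positive).
2 positive, 1 negative.
(2, 1) - Lorentzian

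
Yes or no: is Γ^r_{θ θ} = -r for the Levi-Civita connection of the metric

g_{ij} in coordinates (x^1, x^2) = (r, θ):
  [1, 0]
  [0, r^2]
Γ^r_{θ θ} = (1/2) g^{rr} (∂_θ g_{rθ} + ∂_θ g_{rθ} - ∂_r g_{θθ}) = (1/2)(1)((0) + (0) - (2*r)) = -r
This equals the proposed value -r.
Yes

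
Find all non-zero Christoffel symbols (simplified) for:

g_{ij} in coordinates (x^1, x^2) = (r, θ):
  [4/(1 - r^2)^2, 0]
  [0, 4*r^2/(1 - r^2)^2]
Using Γ^k_{ij} = (1/2) g^{km} (∂_i g_{mj} + ∂_j g_{mi} - ∂_m g_{ij}); the metric is diagonal, so only the m = k term contributes.
Non-zero symbols (using the symmetry Γ^k_{ij} = Γ^k_{ji}):
Γ^r_{r r} = (1/2) g^{rr} (∂_r g_{rr} + ∂_r g_{rr} - ∂_r g_{rr}) = (1/2)((1 - r^2)^2/4)((16*r/(1 - r^2)^3) + (16*r/(1 - r^2)^3) - (16*r/(1 - r^2)^3)) = 2*r/(1 - r^2)
Γ^r_{θ θ} = (1/2) g^{rr} (∂_θ g_{rθ} + ∂_θ g_{rθ} - ∂_r g_{θθ}) = (1/2)((1 - r^2)^2/4)((0) + (0) - (-8*(r^3 + r)/(r^2 - 1)^3)) = (r^3 + r)/(r^2 - 1)
Γ^θ_{r θ} = (1/2) g^{θθ} (∂_r g_{θθ} + ∂_θ g_{θr} - ∂_θ g_{rθ}) = (1/2)((1 - r^2)^2/(4*r^2))((-8*(r^3 + r)/(r^2 - 1)^3) + (0) - (0)) = (-r^2 - 1)/(r^3 - r)
All other Christoffel symbols are zero.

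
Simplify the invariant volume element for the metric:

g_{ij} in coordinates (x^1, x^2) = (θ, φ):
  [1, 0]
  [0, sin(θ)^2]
det(g) = sin(θ)^2
√|det(g)| = sin(θ) (taking 0 < θ < π so that |sin(θ)| = sin(θ))
Volume element: dV = sin(θ) dθ dφ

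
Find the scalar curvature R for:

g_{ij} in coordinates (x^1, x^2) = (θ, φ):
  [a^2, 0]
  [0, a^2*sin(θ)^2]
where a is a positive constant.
Non-zero Christoffel symbols (Γ^k_{ij} = Γ^k_{ji}):
Γ^θ_{φ φ} = -sin(2*θ)/2
Γ^φ_{θ φ} = 1/tan(θ)
Ricci tensor (R_{ij} = R^k_{ikj}): R_{θθ} = 1, R_{θφ} = 0, R_{φφ} = sin(θ)^2
Inverse metric: g^{θθ} = 1/a^2, g^{φφ} = 1/(a^2*sin(θ)^2)
R = g^{ij} R_{ij} = (1/a^2)(1) + (1/(a^2*sin(θ)^2))(sin(θ)^2) = 2/a^2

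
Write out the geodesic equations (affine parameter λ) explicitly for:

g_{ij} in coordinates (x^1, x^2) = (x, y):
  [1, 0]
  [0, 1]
Geodesic equation: d^2x^k/dλ^2 + Γ^k_{ij} (dx^i/dλ)(dx^j/dλ) = 0.
All Christoffel symbols vanish, so the geodesics are straight lines:
d^2x/dλ^2 = 0
d^2y/dλ^2 = 0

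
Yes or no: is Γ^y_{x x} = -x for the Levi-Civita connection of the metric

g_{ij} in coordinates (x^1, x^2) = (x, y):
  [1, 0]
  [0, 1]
Γ^y_{x x} = (1/2) g^{yy} (∂_x g_{yx} + ∂_x g_{yx} - ∂_y g_{xx}) = (1/2)(1)((0) + (0) - (0)) = 0
This differs from the proposed value -x.
No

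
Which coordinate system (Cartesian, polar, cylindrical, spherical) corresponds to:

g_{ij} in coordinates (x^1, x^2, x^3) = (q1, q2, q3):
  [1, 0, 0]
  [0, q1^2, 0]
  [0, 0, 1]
The line element ds^2 = dq1^2 + q1^2 dq2^2 + dq3^2 is dr^2 + r^2 dθ^2 + dz^2 with q1 = r, q2 = θ, q3 = z.
cylindrical coordinates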